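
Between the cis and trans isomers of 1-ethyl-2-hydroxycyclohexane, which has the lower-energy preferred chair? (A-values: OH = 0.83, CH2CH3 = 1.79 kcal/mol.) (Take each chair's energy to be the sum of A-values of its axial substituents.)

trans

At 1,2 positions (parity opposite): cis → (a,e or e,a); trans → (e,e or a,a).
Best chair for cis: E = 0.83 kcal/mol; best chair for trans: E = 0.00 kcal/mol.
The trans isomer is lower by 0.83 kcal/mol.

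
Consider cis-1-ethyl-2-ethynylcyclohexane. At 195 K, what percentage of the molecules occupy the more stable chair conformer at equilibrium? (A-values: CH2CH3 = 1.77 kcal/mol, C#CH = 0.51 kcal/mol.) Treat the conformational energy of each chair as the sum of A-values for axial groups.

C1 and C2 have opposite parity, so for the cis isomer the two substituents are one axial and one equatorial in each chair.
Chair I (ethyl axial, ethynyl equatorial): E = 1.77 kcal/mol; chair II (ethyl equatorial, ethynyl axial): E = 0.51 kcal/mol.
ΔG = 1.26 kcal/mol between the two chairs.
K = exp(ΔG/RT) with R = 1.987×10⁻³ kcal mol⁻¹ K⁻¹ and T = 195 K gives K ≈ 25.8.
Fraction in the lower-energy chair = K/(K+1) = 96.3%.

96.3%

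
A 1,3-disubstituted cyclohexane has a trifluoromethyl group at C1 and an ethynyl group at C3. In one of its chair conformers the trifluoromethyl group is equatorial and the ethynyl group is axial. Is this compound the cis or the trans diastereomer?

trans

C1 and C3 have the same parity, so their axial bonds point in the same direction.
With same-parity carbons, two substituents on the same face are both axial or both equatorial; opposite faces give one of each.
Here the groups are equatorial/axial → opposite face → trans.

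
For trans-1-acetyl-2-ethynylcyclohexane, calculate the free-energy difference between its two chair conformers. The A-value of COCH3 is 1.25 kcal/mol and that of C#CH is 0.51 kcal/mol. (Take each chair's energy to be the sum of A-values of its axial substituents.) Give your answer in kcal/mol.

1.76 kcal/mol

C1 and C2 have opposite parity, so for the trans isomer the two substituents are e,e in one chair and a,a in the other.
Chair I (acetyl axial, ethynyl axial): E = 1.76 kcal/mol.
Chair II (acetyl equatorial, ethynyl equatorial): E = 0.00 kcal/mol.
ΔE = 1.76 − 0.00 = 1.76 kcal/mol; chair II is more stable.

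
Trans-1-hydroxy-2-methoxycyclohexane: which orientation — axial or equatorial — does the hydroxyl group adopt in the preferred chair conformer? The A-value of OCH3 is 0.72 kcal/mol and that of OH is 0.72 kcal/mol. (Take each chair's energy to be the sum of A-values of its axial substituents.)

equatorial

C1 and C2 have opposite parity, so for the trans isomer the two substituents are e,e in one chair and a,a in the other.
Chair I (methoxy axial, hydroxyl axial): E = 1.44 kcal/mol.
Chair II (methoxy equatorial, hydroxyl equatorial): E = 0.00 kcal/mol.
Chair II is the more stable (lower-energy) conformer, and in that chair the hydroxyl group is equatorial.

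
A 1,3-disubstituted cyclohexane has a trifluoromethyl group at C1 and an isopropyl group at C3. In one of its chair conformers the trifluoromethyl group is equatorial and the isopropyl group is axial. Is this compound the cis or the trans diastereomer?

trans

C1 and C3 have the same parity, so their axial bonds point in the same direction.
With same-parity carbons, two substituents on the same face are both axial or both equatorial; opposite faces give one of each.
Here the groups are equatorial/axial → opposite face → trans.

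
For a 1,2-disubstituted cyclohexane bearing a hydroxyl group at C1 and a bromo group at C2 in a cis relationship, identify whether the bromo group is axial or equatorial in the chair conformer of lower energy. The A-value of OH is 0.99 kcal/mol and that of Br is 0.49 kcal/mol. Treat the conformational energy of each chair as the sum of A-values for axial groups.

C1 and C2 have opposite parity, so for the cis isomer the two substituents are one axial and one equatorial in each chair.
Chair I (hydroxyl axial, bromo equatorial): E = 0.99 kcal/mol.
Chair II (hydroxyl equatorial, bromo axial): E = 0.49 kcal/mol.
Chair II is the more stable (lower-energy) conformer, and in that chair the bromo group is axial.

axial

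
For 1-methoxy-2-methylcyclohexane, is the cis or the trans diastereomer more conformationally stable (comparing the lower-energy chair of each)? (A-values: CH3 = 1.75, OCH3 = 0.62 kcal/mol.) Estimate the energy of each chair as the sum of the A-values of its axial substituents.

trans

At 1,2 positions (parity opposite): cis → (a,e or e,a); trans → (e,e or a,a).
Best chair for cis: E = 0.62 kcal/mol; best chair for trans: E = 0.00 kcal/mol.
The trans isomer is lower by 0.62 kcal/mol.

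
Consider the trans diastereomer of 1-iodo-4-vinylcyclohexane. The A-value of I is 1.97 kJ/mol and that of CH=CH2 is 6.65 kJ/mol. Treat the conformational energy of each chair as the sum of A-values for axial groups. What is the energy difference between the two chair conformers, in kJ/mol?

C1 and C4 have opposite parity, so for the trans isomer the two substituents are e,e in one chair and a,a in the other.
Chair I (iodo axial, vinyl axial): E = 8.62 kJ/mol.
Chair II (iodo equatorial, vinyl equatorial): E = 0.00 kJ/mol.
ΔE = 8.62 − 0.00 = 8.62 kJ/mol; chair II is more stable.

8.62 kJ/mol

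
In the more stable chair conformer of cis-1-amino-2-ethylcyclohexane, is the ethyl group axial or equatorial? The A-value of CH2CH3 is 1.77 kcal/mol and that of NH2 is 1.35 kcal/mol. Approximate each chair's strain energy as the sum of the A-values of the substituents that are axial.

equatorial

C1 and C2 have opposite parity, so for the cis isomer the two substituents are one axial and one equatorial in each chair.
Chair I (ethyl axial, amino equatorial): E = 1.77 kcal/mol.
Chair II (ethyl equatorial, amino axial): E = 1.35 kcal/mol.
Chair II is the more stable (lower-energy) conformer, and in that chair the ethyl group is equatorial.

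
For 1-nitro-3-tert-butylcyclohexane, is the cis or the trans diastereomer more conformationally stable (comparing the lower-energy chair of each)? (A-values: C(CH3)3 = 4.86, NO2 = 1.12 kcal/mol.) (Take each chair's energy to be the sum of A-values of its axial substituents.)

cis

At 1,3 positions (parity same): cis → (e,e or a,a); trans → (a,e or e,a).
Best chair for cis: E = 0.00 kcal/mol; best chair for trans: E = 1.12 kcal/mol.
The cis isomer is lower by 1.12 kcal/mol.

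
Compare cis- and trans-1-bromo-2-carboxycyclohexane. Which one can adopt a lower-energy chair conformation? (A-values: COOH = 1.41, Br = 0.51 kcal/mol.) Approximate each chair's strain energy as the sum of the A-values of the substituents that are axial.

At 1,2 positions (parity opposite): cis → (a,e or e,a); trans → (e,e or a,a).
Best chair for cis: E = 0.51 kcal/mol; best chair for trans: E = 0.00 kcal/mol.
The trans isomer is lower by 0.51 kcal/mol.

trans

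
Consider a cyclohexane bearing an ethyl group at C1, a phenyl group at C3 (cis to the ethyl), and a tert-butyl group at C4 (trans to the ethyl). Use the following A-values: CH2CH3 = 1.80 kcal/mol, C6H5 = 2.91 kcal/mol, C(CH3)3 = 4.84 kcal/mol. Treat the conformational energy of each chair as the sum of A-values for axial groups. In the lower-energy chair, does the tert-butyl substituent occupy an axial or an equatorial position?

Chair I (ethyl axial, phenyl axial, tert-butyl axial): E = 9.55 kcal/mol.
Chair II (ethyl equatorial, phenyl equatorial, tert-butyl equatorial): E = 0.00 kcal/mol.
Chair II is the more stable (lower-energy) conformer, and in that chair the tert-butyl group is equatorial.

equatorial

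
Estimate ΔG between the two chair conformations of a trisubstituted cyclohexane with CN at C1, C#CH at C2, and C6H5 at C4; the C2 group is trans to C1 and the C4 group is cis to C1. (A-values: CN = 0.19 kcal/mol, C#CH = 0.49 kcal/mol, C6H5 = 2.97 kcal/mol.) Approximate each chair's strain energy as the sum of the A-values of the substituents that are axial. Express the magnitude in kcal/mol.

2.29 kcal/mol

Chair I (cyano axial, ethynyl axial, phenyl equatorial): E = 0.68 kcal/mol.
Chair II (cyano equatorial, ethynyl equatorial, phenyl axial): E = 2.97 kcal/mol.
ΔE = 2.97 − 0.68 = 2.29 kcal/mol; chair I is more stable.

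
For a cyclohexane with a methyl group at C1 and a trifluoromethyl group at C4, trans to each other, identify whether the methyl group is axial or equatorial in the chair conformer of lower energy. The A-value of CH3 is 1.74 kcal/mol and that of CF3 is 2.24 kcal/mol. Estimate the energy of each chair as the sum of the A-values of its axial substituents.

equatorial

C1 and C4 have opposite parity, so for the trans isomer the two substituents are e,e in one chair and a,a in the other.
Chair I (methyl axial, trifluoromethyl axial): E = 3.98 kcal/mol.
Chair II (methyl equatorial, trifluoromethyl equatorial): E = 0.00 kcal/mol.
Chair II is the more stable (lower-energy) conformer, and in that chair the methyl group is equatorial.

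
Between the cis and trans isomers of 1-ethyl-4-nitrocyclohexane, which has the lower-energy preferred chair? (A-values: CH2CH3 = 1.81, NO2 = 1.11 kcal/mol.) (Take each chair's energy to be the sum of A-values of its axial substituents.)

At 1,4 positions (parity opposite): cis → (a,e or e,a); trans → (e,e or a,a).
Best chair for cis: E = 1.11 kcal/mol; best chair for trans: E = 0.00 kcal/mol.
The trans isomer is lower by 1.11 kcal/mol.

trans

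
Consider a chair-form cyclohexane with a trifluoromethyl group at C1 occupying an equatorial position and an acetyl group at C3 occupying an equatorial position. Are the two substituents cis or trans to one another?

C1 and C3 have the same parity, so their axial bonds point in the same direction.
With same-parity carbons, two substituents on the same face are both axial or both equatorial; opposite faces give one of each.
Here the groups are equatorial/equatorial → same face → cis.

cis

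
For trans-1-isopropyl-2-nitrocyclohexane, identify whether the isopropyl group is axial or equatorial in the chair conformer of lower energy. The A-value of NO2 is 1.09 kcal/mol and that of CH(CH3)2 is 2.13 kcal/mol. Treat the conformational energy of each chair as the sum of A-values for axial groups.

C1 and C2 have opposite parity, so for the trans isomer the two substituents are e,e in one chair and a,a in the other.
Chair I (nitro axial, isopropyl axial): E = 3.22 kcal/mol.
Chair II (nitro equatorial, isopropyl equatorial): E = 0.00 kcal/mol.
Chair II is the more stable (lower-energy) conformer, and in that chair the isopropyl group is equatorial.

equatorial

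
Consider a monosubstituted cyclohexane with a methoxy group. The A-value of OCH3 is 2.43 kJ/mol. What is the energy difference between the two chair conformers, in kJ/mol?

A monosubstituted cyclohexane has one chair with the methoxy group axial (E = A = 2.43 kJ/mol) and one with it equatorial (E = 0).
ΔE = 2.43 − 0 = 2.43 kJ/mol.

2.43 kJ/mol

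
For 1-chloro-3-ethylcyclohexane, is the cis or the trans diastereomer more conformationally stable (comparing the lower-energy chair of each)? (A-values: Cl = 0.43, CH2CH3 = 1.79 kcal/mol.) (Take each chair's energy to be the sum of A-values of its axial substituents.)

At 1,3 positions (parity same): cis → (e,e or a,a); trans → (a,e or e,a).
Best chair for cis: E = 0.00 kcal/mol; best chair for trans: E = 0.43 kcal/mol.
The cis isomer is lower by 0.43 kcal/mol.

cis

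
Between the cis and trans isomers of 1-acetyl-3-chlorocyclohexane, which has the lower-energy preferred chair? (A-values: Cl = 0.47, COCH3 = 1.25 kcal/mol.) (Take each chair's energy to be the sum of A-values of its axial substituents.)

At 1,3 positions (parity same): cis → (e,e or a,a); trans → (a,e or e,a).
Best chair for cis: E = 0.00 kcal/mol; best chair for trans: E = 0.47 kcal/mol.
The cis isomer is lower by 0.47 kcal/mol.

cis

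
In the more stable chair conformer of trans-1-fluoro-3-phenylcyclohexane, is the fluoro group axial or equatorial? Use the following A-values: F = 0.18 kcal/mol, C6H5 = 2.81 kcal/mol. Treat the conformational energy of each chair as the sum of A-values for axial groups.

C1 and C3 have the same parity, so for the trans isomer the two substituents are one axial and one equatorial in each chair.
Chair I (fluoro axial, phenyl equatorial): E = 0.18 kcal/mol.
Chair II (fluoro equatorial, phenyl axial): E = 2.81 kcal/mol.
Chair I is the more stable (lower-energy) conformer, and in that chair the fluoro group is axial.

axial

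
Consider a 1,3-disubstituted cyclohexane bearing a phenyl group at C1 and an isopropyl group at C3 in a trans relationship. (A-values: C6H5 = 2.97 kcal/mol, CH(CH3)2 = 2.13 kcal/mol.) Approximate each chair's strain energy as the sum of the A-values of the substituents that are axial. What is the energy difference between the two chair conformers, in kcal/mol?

0.84 kcal/mol

C1 and C3 have the same parity, so for the trans isomer the two substituents are one axial and one equatorial in each chair.
Chair I (phenyl axial, isopropyl equatorial): E = 2.97 kcal/mol.
Chair II (phenyl equatorial, isopropyl axial): E = 2.13 kcal/mol.
ΔE = 2.97 − 2.13 = 0.84 kcal/mol; chair II is more stable.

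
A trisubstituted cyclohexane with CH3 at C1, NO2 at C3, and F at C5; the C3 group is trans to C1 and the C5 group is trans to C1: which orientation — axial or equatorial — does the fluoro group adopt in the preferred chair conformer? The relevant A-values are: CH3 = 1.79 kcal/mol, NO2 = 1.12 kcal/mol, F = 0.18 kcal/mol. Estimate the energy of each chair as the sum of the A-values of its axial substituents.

Chair I (methyl axial, nitro equatorial, fluoro equatorial): E = 1.79 kcal/mol.
Chair II (methyl equatorial, nitro axial, fluoro axial): E = 1.30 kcal/mol.
Chair II is the more stable (lower-energy) conformer, and in that chair the fluoro group is axial.

axial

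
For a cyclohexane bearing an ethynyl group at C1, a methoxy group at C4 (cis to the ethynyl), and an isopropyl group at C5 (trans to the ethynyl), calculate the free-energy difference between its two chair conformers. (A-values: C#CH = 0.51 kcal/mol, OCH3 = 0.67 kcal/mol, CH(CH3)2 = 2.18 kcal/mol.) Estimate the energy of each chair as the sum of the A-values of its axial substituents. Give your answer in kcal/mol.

2.34 kcal/mol

Chair I (ethynyl axial, methoxy equatorial, isopropyl equatorial): E = 0.51 kcal/mol.
Chair II (ethynyl equatorial, methoxy axial, isopropyl axial): E = 2.85 kcal/mol.
ΔE = 2.85 − 0.51 = 2.34 kcal/mol; chair I is more stable.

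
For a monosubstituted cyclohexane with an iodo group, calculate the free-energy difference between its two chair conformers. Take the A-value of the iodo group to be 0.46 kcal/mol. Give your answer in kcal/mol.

0.46 kcal/mol

A monosubstituted cyclohexane has one chair with the iodo group axial (E = A = 0.46 kcal/mol) and one with it equatorial (E = 0).
ΔE = 0.46 − 0 = 0.46 kcal/mol.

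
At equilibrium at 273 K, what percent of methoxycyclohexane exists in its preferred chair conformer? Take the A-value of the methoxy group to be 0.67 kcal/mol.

One chair has the methoxy group axial (E = 0.67 kcal/mol) and the other has it equatorial (E = 0).
ΔG = 0.67 kcal/mol between the two chairs.
K = exp(ΔG/RT) with R = 1.987×10⁻³ kcal mol⁻¹ K⁻¹ and T = 273 K gives K ≈ 3.44.
Fraction in the lower-energy chair = K/(K+1) = 77.5%.

77.5%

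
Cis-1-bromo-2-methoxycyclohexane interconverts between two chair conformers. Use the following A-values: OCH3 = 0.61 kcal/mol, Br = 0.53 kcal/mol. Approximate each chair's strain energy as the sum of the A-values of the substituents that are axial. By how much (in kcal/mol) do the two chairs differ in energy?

0.08 kcal/mol

C1 and C2 have opposite parity, so for the cis isomer the two substituents are one axial and one equatorial in each chair.
Chair I (methoxy axial, bromo equatorial): E = 0.61 kcal/mol.
Chair II (methoxy equatorial, bromo axial): E = 0.53 kcal/mol.
ΔE = 0.61 − 0.53 = 0.08 kcal/mol; chair II is more stable.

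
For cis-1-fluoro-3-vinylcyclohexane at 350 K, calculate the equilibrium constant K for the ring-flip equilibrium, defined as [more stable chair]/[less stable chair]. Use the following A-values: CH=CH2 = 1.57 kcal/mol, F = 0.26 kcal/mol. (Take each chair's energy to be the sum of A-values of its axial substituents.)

K ≈ 13.9

C1 and C3 have the same parity, so for the cis isomer the two substituents are e,e in one chair and a,a in the other.
Chair I (vinyl axial, fluoro axial): E = 1.83 kcal/mol; chair II (vinyl equatorial, fluoro equatorial): E = 0.00 kcal/mol.
ΔG = 1.83 kcal/mol between the two chairs.
K = exp(ΔG/RT) with R = 1.987×10⁻³ kcal mol⁻¹ K⁻¹ and T = 350 K gives K ≈ 13.9.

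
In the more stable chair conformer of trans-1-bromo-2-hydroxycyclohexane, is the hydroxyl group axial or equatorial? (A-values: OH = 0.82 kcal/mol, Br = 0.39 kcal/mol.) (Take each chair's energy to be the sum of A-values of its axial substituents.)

C1 and C2 have opposite parity, so for the trans isomer the two substituents are e,e in one chair and a,a in the other.
Chair I (hydroxyl axial, bromo axial): E = 1.21 kcal/mol.
Chair II (hydroxyl equatorial, bromo equatorial): E = 0.00 kcal/mol.
Chair II is the more stable (lower-energy) conformer, and in that chair the hydroxyl group is equatorial.

equatorial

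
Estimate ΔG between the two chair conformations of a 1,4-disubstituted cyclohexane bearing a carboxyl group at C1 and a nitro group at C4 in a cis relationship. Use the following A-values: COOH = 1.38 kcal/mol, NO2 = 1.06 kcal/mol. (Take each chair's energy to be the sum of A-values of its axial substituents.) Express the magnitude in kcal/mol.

C1 and C4 have opposite parity, so for the cis isomer the two substituents are one axial and one equatorial in each chair.
Chair I (carboxyl axial, nitro equatorial): E = 1.38 kcal/mol.
Chair II (carboxyl equatorial, nitro axial): E = 1.06 kcal/mol.
ΔE = 1.38 − 1.06 = 0.32 kcal/mol; chair II is more stable.

0.32 kcal/mol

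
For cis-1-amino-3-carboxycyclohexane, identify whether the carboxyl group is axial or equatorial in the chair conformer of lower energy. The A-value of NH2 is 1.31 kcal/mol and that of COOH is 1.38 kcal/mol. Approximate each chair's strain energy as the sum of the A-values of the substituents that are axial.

C1 and C3 have the same parity, so for the cis isomer the two substituents are e,e in one chair and a,a in the other.
Chair I (amino axial, carboxyl axial): E = 2.69 kcal/mol.
Chair II (amino equatorial, carboxyl equatorial): E = 0.00 kcal/mol.
Chair II is the more stable (lower-energy) conformer, and in that chair the carboxyl group is equatorial.

equatorial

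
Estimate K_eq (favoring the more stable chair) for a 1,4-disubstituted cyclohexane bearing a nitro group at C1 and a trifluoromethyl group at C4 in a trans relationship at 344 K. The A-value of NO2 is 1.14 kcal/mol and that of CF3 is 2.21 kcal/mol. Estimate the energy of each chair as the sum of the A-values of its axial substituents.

C1 and C4 have opposite parity, so for the trans isomer the two substituents are e,e in one chair and a,a in the other.
Chair I (nitro axial, trifluoromethyl axial): E = 3.35 kcal/mol; chair II (nitro equatorial, trifluoromethyl equatorial): E = 0.00 kcal/mol.
ΔG = 3.35 kcal/mol between the two chairs.
K = exp(ΔG/RT) with R = 1.987×10⁻³ kcal mol⁻¹ K⁻¹ and T = 344 K gives K ≈ 134.

K ≈ 134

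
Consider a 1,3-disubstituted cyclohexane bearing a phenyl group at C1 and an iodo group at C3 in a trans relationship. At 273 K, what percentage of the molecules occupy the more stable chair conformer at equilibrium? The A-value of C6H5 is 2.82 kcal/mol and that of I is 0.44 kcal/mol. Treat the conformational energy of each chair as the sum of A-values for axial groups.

C1 and C3 have the same parity, so for the trans isomer the two substituents are one axial and one equatorial in each chair.
Chair I (phenyl axial, iodo equatorial): E = 2.82 kcal/mol; chair II (phenyl equatorial, iodo axial): E = 0.44 kcal/mol.
ΔG = 2.38 kcal/mol between the two chairs.
K = exp(ΔG/RT) with R = 1.987×10⁻³ kcal mol⁻¹ K⁻¹ and T = 273 K gives K ≈ 80.4.
Fraction in the lower-energy chair = K/(K+1) = 98.8%.

98.8%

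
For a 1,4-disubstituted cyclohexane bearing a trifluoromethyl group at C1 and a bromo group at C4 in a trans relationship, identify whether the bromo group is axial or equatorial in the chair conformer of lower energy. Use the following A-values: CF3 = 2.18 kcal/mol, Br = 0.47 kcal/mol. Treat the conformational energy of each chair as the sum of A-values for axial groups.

equatorial

C1 and C4 have opposite parity, so for the trans isomer the two substituents are e,e in one chair and a,a in the other.
Chair I (trifluoromethyl axial, bromo axial): E = 2.65 kcal/mol.
Chair II (trifluoromethyl equatorial, bromo equatorial): E = 0.00 kcal/mol.
Chair II is the more stable (lower-energy) conformer, and in that chair the bromo group is equatorial.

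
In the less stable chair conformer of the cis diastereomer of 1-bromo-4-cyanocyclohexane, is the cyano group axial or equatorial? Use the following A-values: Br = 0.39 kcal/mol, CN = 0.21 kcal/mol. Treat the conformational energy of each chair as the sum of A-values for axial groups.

C1 and C4 have opposite parity, so for the cis isomer the two substituents are one axial and one equatorial in each chair.
Chair I (bromo axial, cyano equatorial): E = 0.39 kcal/mol.
Chair II (bromo equatorial, cyano axial): E = 0.21 kcal/mol.
Chair I is the less stable (higher-energy) conformer, and in that chair the cyano group is equatorial.

equatorial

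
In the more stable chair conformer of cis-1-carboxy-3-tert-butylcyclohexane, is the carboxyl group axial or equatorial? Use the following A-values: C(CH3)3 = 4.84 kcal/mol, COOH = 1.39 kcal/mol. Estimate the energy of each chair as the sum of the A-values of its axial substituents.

C1 and C3 have the same parity, so for the cis isomer the two substituents are e,e in one chair and a,a in the other.
Chair I (tert-butyl axial, carboxyl axial): E = 6.23 kcal/mol.
Chair II (tert-butyl equatorial, carboxyl equatorial): E = 0.00 kcal/mol.
Chair II is the more stable (lower-energy) conformer, and in that chair the carboxyl group is equatorial.

equatorial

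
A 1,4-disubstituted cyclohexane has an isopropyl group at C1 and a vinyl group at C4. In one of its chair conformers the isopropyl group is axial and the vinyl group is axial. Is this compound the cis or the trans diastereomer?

trans

C1 and C4 have opposite parity, so their axial bonds point in opposite directions.
With opposite-parity carbons, two substituents on the same face are one axial and one equatorial; opposite faces give both axial or both equatorial.
Here the groups are axial/axial → opposite face → trans.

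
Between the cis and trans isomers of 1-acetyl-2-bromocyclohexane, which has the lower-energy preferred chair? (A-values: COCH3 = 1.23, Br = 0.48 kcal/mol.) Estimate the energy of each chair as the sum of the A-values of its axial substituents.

At 1,2 positions (parity opposite): cis → (a,e or e,a); trans → (e,e or a,a).
Best chair for cis: E = 0.48 kcal/mol; best chair for trans: E = 0.00 kcal/mol.
The trans isomer is lower by 0.48 kcal/mol.

trans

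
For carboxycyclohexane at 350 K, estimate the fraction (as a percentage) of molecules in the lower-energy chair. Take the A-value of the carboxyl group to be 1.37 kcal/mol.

87.8%

One chair has the carboxyl group axial (E = 1.37 kcal/mol) and the other has it equatorial (E = 0).
ΔG = 1.37 kcal/mol between the two chairs.
K = exp(ΔG/RT) with R = 1.987×10⁻³ kcal mol⁻¹ K⁻¹ and T = 350 K gives K ≈ 7.17.
Fraction in the lower-energy chair = K/(K+1) = 87.8%.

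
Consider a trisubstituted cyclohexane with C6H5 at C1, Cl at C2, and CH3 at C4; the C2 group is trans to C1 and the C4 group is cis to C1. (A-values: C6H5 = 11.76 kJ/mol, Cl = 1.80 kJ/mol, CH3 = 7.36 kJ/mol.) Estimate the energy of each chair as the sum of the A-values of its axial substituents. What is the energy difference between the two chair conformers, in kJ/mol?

Chair I (phenyl axial, chloro axial, methyl equatorial): E = 13.56 kJ/mol.
Chair II (phenyl equatorial, chloro equatorial, methyl axial): E = 7.36 kJ/mol.
ΔE = 13.56 − 7.36 = 6.20 kJ/mol; chair II is more stable.

6.20 kJ/mol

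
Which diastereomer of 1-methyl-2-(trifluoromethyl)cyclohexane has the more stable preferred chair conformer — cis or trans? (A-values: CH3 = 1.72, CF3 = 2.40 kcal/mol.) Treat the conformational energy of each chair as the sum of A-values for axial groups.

trans

At 1,2 positions (parity opposite): cis → (a,e or e,a); trans → (e,e or a,a).
Best chair for cis: E = 1.72 kcal/mol; best chair for trans: E = 0.00 kcal/mol.
The trans isomer is lower by 1.72 kcal/mol.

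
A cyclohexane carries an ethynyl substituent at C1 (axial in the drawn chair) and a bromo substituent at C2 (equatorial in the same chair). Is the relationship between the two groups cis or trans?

cis

C1 and C2 have opposite parity, so their axial bonds point in opposite directions.
With opposite-parity carbons, two substituents on the same face are one axial and one equatorial; opposite faces give both axial or both equatorial.
Here the groups are axial/equatorial → same face → cis.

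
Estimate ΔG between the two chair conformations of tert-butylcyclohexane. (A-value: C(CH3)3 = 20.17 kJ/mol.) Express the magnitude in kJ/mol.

A monosubstituted cyclohexane has one chair with the tert-butyl group axial (E = A = 20.17 kJ/mol) and one with it equatorial (E = 0).
ΔE = 20.17 − 0 = 20.17 kJ/mol.

20.17 kJ/mol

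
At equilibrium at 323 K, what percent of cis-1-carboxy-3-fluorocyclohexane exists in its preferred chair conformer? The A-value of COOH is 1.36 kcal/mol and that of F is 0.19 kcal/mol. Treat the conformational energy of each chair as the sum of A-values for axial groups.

C1 and C3 have the same parity, so for the cis isomer the two substituents are e,e in one chair and a,a in the other.
Chair I (carboxyl axial, fluoro axial): E = 1.55 kcal/mol; chair II (carboxyl equatorial, fluoro equatorial): E = 0.00 kcal/mol.
ΔG = 1.55 kcal/mol between the two chairs.
K = exp(ΔG/RT) with R = 1.987×10⁻³ kcal mol⁻¹ K⁻¹ and T = 323 K gives K ≈ 11.2.
Fraction in the lower-energy chair = K/(K+1) = 91.8%.

91.8%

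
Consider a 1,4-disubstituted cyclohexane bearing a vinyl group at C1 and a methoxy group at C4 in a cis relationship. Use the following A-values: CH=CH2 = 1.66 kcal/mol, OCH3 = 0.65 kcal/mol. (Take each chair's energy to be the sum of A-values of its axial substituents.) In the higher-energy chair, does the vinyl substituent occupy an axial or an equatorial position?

axial

C1 and C4 have opposite parity, so for the cis isomer the two substituents are one axial and one equatorial in each chair.
Chair I (vinyl axial, methoxy equatorial): E = 1.66 kcal/mol.
Chair II (vinyl equatorial, methoxy axial): E = 0.65 kcal/mol.
Chair I is the less stable (higher-energy) conformer, and in that chair the vinyl group is axial.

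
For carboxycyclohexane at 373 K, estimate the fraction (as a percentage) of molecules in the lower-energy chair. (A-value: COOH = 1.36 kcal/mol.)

86.2%

One chair has the carboxyl group axial (E = 1.36 kcal/mol) and the other has it equatorial (E = 0).
ΔG = 1.36 kcal/mol between the two chairs.
K = exp(ΔG/RT) with R = 1.987×10⁻³ kcal mol⁻¹ K⁻¹ and T = 373 K gives K ≈ 6.27.
Fraction in the lower-energy chair = K/(K+1) = 86.2%.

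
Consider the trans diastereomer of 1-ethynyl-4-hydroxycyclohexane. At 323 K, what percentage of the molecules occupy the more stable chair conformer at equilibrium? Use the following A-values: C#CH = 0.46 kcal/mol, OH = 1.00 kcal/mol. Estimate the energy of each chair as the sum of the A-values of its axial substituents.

90.7%

C1 and C4 have opposite parity, so for the trans isomer the two substituents are e,e in one chair and a,a in the other.
Chair I (ethynyl axial, hydroxyl axial): E = 1.46 kcal/mol; chair II (ethynyl equatorial, hydroxyl equatorial): E = 0.00 kcal/mol.
ΔG = 1.46 kcal/mol between the two chairs.
K = exp(ΔG/RT) with R = 1.987×10⁻³ kcal mol⁻¹ K⁻¹ and T = 323 K gives K ≈ 9.73.
Fraction in the lower-energy chair = K/(K+1) = 90.7%.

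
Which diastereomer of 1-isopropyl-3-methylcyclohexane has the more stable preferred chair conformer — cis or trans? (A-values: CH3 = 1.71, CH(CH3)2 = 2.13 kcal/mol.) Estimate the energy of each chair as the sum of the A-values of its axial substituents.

cis

At 1,3 positions (parity same): cis → (e,e or a,a); trans → (a,e or e,a).
Best chair for cis: E = 0.00 kcal/mol; best chair for trans: E = 1.71 kcal/mol.
The cis isomer is lower by 1.71 kcal/mol.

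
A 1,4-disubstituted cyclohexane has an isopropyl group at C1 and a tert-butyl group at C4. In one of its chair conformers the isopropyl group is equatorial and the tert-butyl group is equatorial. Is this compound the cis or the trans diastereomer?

trans

C1 and C4 have opposite parity, so their axial bonds point in opposite directions.
With opposite-parity carbons, two substituents on the same face are one axial and one equatorial; opposite faces give both axial or both equatorial.
Here the groups are equatorial/equatorial → opposite face → trans.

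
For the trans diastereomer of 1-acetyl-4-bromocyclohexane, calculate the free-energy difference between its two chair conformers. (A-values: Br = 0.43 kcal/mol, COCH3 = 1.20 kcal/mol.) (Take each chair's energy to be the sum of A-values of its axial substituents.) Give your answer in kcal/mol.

C1 and C4 have opposite parity, so for the trans isomer the two substituents are e,e in one chair and a,a in the other.
Chair I (bromo axial, acetyl axial): E = 1.63 kcal/mol.
Chair II (bromo equatorial, acetyl equatorial): E = 0.00 kcal/mol.
ΔE = 1.63 − 0.00 = 1.63 kcal/mol; chair II is more stable.

1.63 kcal/mol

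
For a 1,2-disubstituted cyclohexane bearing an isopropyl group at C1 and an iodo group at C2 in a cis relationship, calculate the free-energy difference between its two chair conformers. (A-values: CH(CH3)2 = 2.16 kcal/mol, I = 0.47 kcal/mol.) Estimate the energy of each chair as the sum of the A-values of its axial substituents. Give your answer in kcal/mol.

1.69 kcal/mol

C1 and C2 have opposite parity, so for the cis isomer the two substituents are one axial and one equatorial in each chair.
Chair I (isopropyl axial, iodo equatorial): E = 2.16 kcal/mol.
Chair II (isopropyl equatorial, iodo axial): E = 0.47 kcal/mol.
ΔE = 2.16 − 0.47 = 1.69 kcal/mol; chair II is more stable.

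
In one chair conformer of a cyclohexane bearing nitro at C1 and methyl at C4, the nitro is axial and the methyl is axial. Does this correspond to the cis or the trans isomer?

C1 and C4 have opposite parity, so their axial bonds point in opposite directions.
With opposite-parity carbons, two substituents on the same face are one axial and one equatorial; opposite faces give both axial or both equatorial.
Here the groups are axial/axial → opposite face → trans.

trans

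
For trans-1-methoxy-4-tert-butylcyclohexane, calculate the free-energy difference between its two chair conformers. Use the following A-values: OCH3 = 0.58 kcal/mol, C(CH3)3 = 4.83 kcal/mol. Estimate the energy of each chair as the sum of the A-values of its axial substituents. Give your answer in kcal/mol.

5.41 kcal/mol

C1 and C4 have opposite parity, so for the trans isomer the two substituents are e,e in one chair and a,a in the other.
Chair I (methoxy axial, tert-butyl axial): E = 5.41 kcal/mol.
Chair II (methoxy equatorial, tert-butyl equatorial): E = 0.00 kcal/mol.
ΔE = 5.41 − 0.00 = 5.41 kcal/mol; chair II is more stable.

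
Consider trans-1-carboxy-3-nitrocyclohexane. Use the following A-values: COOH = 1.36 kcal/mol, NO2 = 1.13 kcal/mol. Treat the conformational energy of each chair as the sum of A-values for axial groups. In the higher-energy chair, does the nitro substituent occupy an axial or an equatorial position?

equatorial

C1 and C3 have the same parity, so for the trans isomer the two substituents are one axial and one equatorial in each chair.
Chair I (carboxyl axial, nitro equatorial): E = 1.36 kcal/mol.
Chair II (carboxyl equatorial, nitro axial): E = 1.13 kcal/mol.
Chair I is the less stable (higher-energy) conformer, and in that chair the nitro group is equatorial.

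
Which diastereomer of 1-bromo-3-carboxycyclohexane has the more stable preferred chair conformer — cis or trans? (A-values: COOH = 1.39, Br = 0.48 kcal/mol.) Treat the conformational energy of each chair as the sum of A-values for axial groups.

cis

At 1,3 positions (parity same): cis → (e,e or a,a); trans → (a,e or e,a).
Best chair for cis: E = 0.00 kcal/mol; best chair for trans: E = 0.48 kcal/mol.
The cis isomer is lower by 0.48 kcal/mol.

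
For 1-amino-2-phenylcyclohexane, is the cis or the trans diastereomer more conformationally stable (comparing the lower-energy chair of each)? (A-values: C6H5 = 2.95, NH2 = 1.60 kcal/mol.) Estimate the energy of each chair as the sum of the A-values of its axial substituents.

At 1,2 positions (parity opposite): cis → (a,e or e,a); trans → (e,e or a,a).
Best chair for cis: E = 1.60 kcal/mol; best chair for trans: E = 0.00 kcal/mol.
The trans isomer is lower by 1.60 kcal/mol.

trans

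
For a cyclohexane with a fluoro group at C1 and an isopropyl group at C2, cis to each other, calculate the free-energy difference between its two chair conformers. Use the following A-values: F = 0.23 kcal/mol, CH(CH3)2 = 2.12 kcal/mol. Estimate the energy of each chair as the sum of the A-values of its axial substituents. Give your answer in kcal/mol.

1.89 kcal/mol

C1 and C2 have opposite parity, so for the cis isomer the two substituents are one axial and one equatorial in each chair.
Chair I (fluoro axial, isopropyl equatorial): E = 0.23 kcal/mol.
Chair II (fluoro equatorial, isopropyl axial): E = 2.12 kcal/mol.
ΔE = 2.12 − 0.23 = 1.89 kcal/mol; chair I is more stable.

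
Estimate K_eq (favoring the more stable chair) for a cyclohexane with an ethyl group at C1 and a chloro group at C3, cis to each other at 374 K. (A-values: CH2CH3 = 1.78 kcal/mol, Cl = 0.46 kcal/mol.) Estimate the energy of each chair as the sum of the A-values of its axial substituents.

C1 and C3 have the same parity, so for the cis isomer the two substituents are e,e in one chair and a,a in the other.
Chair I (ethyl axial, chloro axial): E = 2.24 kcal/mol; chair II (ethyl equatorial, chloro equatorial): E = 0.00 kcal/mol.
ΔG = 2.24 kcal/mol between the two chairs.
K = exp(ΔG/RT) with R = 1.987×10⁻³ kcal mol⁻¹ K⁻¹ and T = 374 K gives K ≈ 20.4.

K ≈ 20.4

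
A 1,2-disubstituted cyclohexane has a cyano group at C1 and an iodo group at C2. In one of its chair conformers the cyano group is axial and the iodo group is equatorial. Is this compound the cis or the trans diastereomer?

C1 and C2 have opposite parity, so their axial bonds point in opposite directions.
With opposite-parity carbons, two substituents on the same face are one axial and one equatorial; opposite faces give both axial or both equatorial.
Here the groups are axial/equatorial → same face → cis.

cis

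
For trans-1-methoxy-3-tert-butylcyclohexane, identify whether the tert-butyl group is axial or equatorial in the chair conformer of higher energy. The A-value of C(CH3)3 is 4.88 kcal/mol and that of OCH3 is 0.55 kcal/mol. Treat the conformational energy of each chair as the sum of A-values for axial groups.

axial

C1 and C3 have the same parity, so for the trans isomer the two substituents are one axial and one equatorial in each chair.
Chair I (tert-butyl axial, methoxy equatorial): E = 4.88 kcal/mol.
Chair II (tert-butyl equatorial, methoxy axial): E = 0.55 kcal/mol.
Chair I is the less stable (higher-energy) conformer, and in that chair the tert-butyl group is axial.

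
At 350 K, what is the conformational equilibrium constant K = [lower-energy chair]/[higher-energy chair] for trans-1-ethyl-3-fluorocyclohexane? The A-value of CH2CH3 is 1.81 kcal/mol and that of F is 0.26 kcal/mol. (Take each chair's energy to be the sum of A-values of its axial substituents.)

C1 and C3 have the same parity, so for the trans isomer the two substituents are one axial and one equatorial in each chair.
Chair I (ethyl axial, fluoro equatorial): E = 1.81 kcal/mol; chair II (ethyl equatorial, fluoro axial): E = 0.26 kcal/mol.
ΔG = 1.55 kcal/mol between the two chairs.
K = exp(ΔG/RT) with R = 1.987×10⁻³ kcal mol⁻¹ K⁻¹ and T = 350 K gives K ≈ 9.29.

K ≈ 9.29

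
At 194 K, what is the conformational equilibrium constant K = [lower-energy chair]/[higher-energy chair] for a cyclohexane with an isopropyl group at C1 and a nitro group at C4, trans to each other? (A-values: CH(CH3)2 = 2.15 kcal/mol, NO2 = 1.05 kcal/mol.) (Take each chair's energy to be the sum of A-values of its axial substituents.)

C1 and C4 have opposite parity, so for the trans isomer the two substituents are e,e in one chair and a,a in the other.
Chair I (isopropyl axial, nitro axial): E = 3.20 kcal/mol; chair II (isopropyl equatorial, nitro equatorial): E = 0.00 kcal/mol.
ΔG = 3.20 kcal/mol between the two chairs.
K = exp(ΔG/RT) with R = 1.987×10⁻³ kcal mol⁻¹ K⁻¹ and T = 194 K gives K ≈ 4.03e+03.

K ≈ 4029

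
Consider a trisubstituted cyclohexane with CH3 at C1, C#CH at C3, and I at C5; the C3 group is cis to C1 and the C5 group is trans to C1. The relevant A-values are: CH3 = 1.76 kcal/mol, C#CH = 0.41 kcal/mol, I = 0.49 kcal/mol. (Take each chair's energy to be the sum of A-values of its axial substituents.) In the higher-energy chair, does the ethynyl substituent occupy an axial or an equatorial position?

Chair I (methyl axial, ethynyl axial, iodo equatorial): E = 2.17 kcal/mol.
Chair II (methyl equatorial, ethynyl equatorial, iodo axial): E = 0.49 kcal/mol.
Chair I is the less stable (higher-energy) conformer, and in that chair the ethynyl group is axial.

axial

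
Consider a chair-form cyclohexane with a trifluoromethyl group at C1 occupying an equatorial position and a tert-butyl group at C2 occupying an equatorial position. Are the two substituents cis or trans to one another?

C1 and C2 have opposite parity, so their axial bonds point in opposite directions.
With opposite-parity carbons, two substituents on the same face are one axial and one equatorial; opposite faces give both axial or both equatorial.
Here the groups are equatorial/equatorial → opposite face → trans.

trans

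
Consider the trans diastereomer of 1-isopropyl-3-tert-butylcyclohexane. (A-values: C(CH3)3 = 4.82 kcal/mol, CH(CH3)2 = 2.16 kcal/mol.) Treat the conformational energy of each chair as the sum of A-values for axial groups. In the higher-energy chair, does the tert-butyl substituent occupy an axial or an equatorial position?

axial

C1 and C3 have the same parity, so for the trans isomer the two substituents are one axial and one equatorial in each chair.
Chair I (tert-butyl axial, isopropyl equatorial): E = 4.82 kcal/mol.
Chair II (tert-butyl equatorial, isopropyl axial): E = 2.16 kcal/mol.
Chair I is the less stable (higher-energy) conformer, and in that chair the tert-butyl group is axial.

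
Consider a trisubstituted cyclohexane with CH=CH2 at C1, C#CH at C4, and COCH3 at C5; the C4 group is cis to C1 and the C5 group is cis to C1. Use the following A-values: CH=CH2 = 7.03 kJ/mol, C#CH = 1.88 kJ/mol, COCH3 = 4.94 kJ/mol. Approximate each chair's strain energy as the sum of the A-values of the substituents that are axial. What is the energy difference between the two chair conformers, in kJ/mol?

10.09 kJ/mol

Chair I (vinyl axial, ethynyl equatorial, acetyl axial): E = 11.97 kJ/mol.
Chair II (vinyl equatorial, ethynyl axial, acetyl equatorial): E = 1.88 kJ/mol.
ΔE = 11.97 − 1.88 = 10.09 kJ/mol; chair II is more stable.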